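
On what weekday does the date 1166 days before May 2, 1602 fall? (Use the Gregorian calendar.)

Sunday

First find the weekday of May 2, 1602. Doomsday rule: the anchor day for the 1600s is Tuesday. For year 02: 2÷12 = 0 r 2, and 2÷4 = 0, so 0+2+0 = 2.
Tuesday + 2 ≡ Thursday — that's 1602's doomsday.
In May the doomsday date is May 9.
May 2 is 7 days before May 9; 7 mod 7 = 0, so Thursday − 0 = Thursday.
1166 mod 7 = 4, so 1166 days before a Thursday is Thursday − 4 = Sunday.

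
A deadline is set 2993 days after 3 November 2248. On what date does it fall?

January 13, 2257

+365 (one year) → Nov 3, 2249 (2628 left).
+365 (one year) → Nov 3, 2250 (2263 left).
+365 (one year) → Nov 3, 2251 (1898 left).
+366 (one year; includes Feb 29, 2252) → Nov 3, 2252 (1532 left).
+365 (one year) → Nov 3, 2253 (1167 left).
+365 (one year) → Nov 3, 2254 (802 left).
+365 (one year) → Nov 3, 2255 (437 left).
+366 (one year; includes Feb 29, 2256) → Nov 3, 2256 (71 left).
Nov has 30 days: +28 → Dec 1, 2256 (43 left).
Dec has 31 days: +31 → Jan 1, 2257 (12 left).
+12 → Jan 13, 2257.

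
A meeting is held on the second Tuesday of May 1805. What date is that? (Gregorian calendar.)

May 14, 1805

May 1, 1805 is a Wednesday.
The first Tuesday is therefore May 7 (6 days later).
The second Tuesday is 7 + 1×7 = May 14.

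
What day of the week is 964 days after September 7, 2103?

Wednesday

Sep 7, 2103 is a Friday.
964 mod 7 = 5, so 964 days after a Friday is Friday + 5 = Wednesday.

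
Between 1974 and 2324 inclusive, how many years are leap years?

Multiples of 4 in [1974,2324]: 88.
Of those, multiples of 100: 4 (not leap unless ÷400).
Multiples of 400: 1.
Leap years = 88 − 4 + 1 = 85.

85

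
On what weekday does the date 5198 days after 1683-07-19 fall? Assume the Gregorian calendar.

First find the weekday of Jul 19, 1683. Doomsday rule: the anchor day for the 1600s is Tuesday. For year 83: 83÷12 = 6 r 11, and 11÷4 = 2, so 6+11+2 = 19.
Tuesday + 19 ≡ Sunday — that's 1683's doomsday.
In July the doomsday date is Jul 11.
Jul 19 is 8 days after Jul 11; 8 mod 7 = 1, so Sunday + 1 = Monday.
5198 mod 7 = 4, so 5198 days after a Monday is Monday + 4 = Friday.

Friday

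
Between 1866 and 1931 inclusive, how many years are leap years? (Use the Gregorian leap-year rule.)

Multiples of 4 in [1866,1931]: 16.
Of those, multiples of 100: 1 (not leap unless ÷400).
Multiples of 400: 0.
Leap years = 16 − 1 + 0 = 15.

15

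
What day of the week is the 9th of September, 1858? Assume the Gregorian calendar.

January 1, 1858 is a Friday.
Jan 1, 1858 → Feb 1, 1858: 31 days (January has 31).
Feb 1, 1858 → Mar 1, 1858: 28 days (February has 28).
Mar 1, 1858 → Apr 1, 1858: 31 days (March has 31).
Apr 1, 1858 → May 1, 1858: 30 days (April has 30).
May 1, 1858 → Jun 1, 1858: 31 days (May has 31).
Jun 1, 1858 → Jul 1, 1858: 30 days (June has 30).
Jul 1, 1858 → Aug 1, 1858: 31 days (July has 31).
Aug 1, 1858 → Sep 1, 1858: 31 days (August has 31).
Sep 1, 1858 → Sep 9, 1858: 8 days.
Total: 251 days.
251 mod 7 = 6, so Friday + 6 = Thursday.

Thursday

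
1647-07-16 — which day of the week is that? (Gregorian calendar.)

Doomsday rule: the anchor day for the 1600s is Tuesday. For year 47: 47÷12 = 3 r 11, and 11÷4 = 2, so 3+11+2 = 16.
Tuesday + 16 ≡ Thursday — that's 1647's doomsday.
In July the doomsday date is Jul 11.
Jul 16 is 5 days after Jul 11; 5 mod 7 = 5, so Thursday + 5 = Tuesday.

Tuesday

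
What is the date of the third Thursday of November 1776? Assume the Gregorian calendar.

November 1, 1776 is a Friday.
The first Thursday is therefore November 7 (6 days later).
The third Thursday is 7 + 2×7 = November 21.

November 21, 1776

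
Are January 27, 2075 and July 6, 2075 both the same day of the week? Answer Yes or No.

No

From Jan 27, 2075 to Jul 6, 2075 is 160 days.
160 mod 7 = 6, so they are different weekdays.
(Jan 27, 2075 is a Sunday; Jul 6, 2075 is a Saturday.)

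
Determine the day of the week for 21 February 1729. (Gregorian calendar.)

Doomsday rule: the anchor day for the 1700s is Sunday. For year 29: 29÷12 = 2 r 5, and 5÷4 = 1, so 2+5+1 = 8.
Sunday + 8 ≡ Monday — that's 1729's doomsday.
In February the doomsday date is Feb 28 (1729 is not a leap year).
Feb 21 is 7 days before Feb 28; 7 mod 7 = 0, so Monday − 0 = Monday.

Monday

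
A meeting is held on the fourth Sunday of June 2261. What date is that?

June 23, 2261

June 1, 2261 is a Saturday.
The first Sunday is therefore June 2 (1 days later).
The fourth Sunday is 2 + 3×7 = June 23.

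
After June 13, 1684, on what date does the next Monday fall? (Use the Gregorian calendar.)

June 19, 1684

Jun 13, 1684 is a Tuesday.
From Tuesday to the next Monday is 6 days.
Jun 13, 1684 + 6 = Jun 19, 1684.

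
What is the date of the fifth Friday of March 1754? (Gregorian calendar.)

March 29, 1754

March 1, 1754 is a Friday.
The first Friday is therefore March 1 (same day).
The fifth Friday is 1 + 4×7 = March 29.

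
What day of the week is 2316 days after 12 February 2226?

Saturday

Feb 12, 2226 is a Sunday.
2316 mod 7 = 6, so 2316 days after a Sunday is Sunday + 6 = Saturday.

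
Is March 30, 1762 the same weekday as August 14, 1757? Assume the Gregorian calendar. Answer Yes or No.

No

From Aug 14, 1757 to Mar 30, 1762 is 1689 days.
1689 mod 7 = 2, so they are different weekdays.
(Aug 14, 1757 is a Sunday; Mar 30, 1762 is a Tuesday.)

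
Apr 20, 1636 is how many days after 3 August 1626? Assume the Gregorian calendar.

3548

Aug 3, 1626 → Aug 3, 1627: 365 days.
Aug 3, 1627 → Aug 3, 1628: 366 days (Feb 29, 1628 is in that span).
Aug 3, 1628 → Aug 3, 1629: 365 days.
Aug 3, 1629 → Aug 3, 1630: 365 days.
Aug 3, 1630 → Aug 3, 1631: 365 days.
Aug 3, 1631 → Aug 3, 1632: 366 days (Feb 29, 1632 is in that span).
Aug 3, 1632 → Aug 3, 1633: 365 days.
Aug 3, 1633 → Aug 3, 1634: 365 days.
Aug 3, 1634 → Aug 3, 1635: 365 days.
Aug 3, 1635 → Sep 3, 1635: 31 days (August has 31).
Sep 3, 1635 → Oct 3, 1635: 30 days (September has 30).
Oct 3, 1635 → Nov 3, 1635: 31 days (October has 31).
Nov 3, 1635 → Dec 3, 1635: 30 days (November has 30).
Dec 3, 1635 → Jan 3, 1636: 31 days (December has 31).
Jan 3, 1636 → Feb 3, 1636: 31 days (January has 31).
Feb 3, 1636 → Mar 3, 1636: 29 days (February has 29).
Mar 3, 1636 → Apr 3, 1636: 31 days (March has 31).
Apr 3, 1636 → Apr 20, 1636: 17 days.
Total: 3548 days.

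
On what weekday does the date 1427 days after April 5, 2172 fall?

Saturday

First find the weekday of Apr 5, 2172. Doomsday rule: the anchor day for the 2100s is Sunday. For year 72: 72÷12 = 6 r 0, and 0÷4 = 0, so 6+0+0 = 6.
Sunday + 6 ≡ Saturday — that's 2172's doomsday.
In April the doomsday date is Apr 4.
Apr 5 is 1 day after Apr 4; 1 mod 7 = 1, so Saturday + 1 = Sunday.
1427 mod 7 = 6, so 1427 days after a Sunday is Sunday + 6 = Saturday.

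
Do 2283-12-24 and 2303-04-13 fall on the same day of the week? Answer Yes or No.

Yes

From Dec 24, 2283 to Apr 13, 2303 is 7049 days.
7049 mod 7 = 0, so they are the same weekday.
(Dec 24, 2283 is a Monday; Apr 13, 2303 is a Monday.)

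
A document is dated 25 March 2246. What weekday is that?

Wednesday

Doomsday rule: the anchor day for the 2200s is Friday. For year 46: 46÷12 = 3 r 10, and 10÷4 = 2, so 3+10+2 = 15.
Friday + 15 ≡ Saturday — that's 2246's doomsday.
In March the doomsday date is Mar 14.
Mar 25 is 11 days after Mar 14; 11 mod 7 = 4, so Saturday + 4 = Wednesday.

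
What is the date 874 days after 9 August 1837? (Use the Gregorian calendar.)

+365 (one year) → Aug 9, 1838 (509 left).
+365 (one year) → Aug 9, 1839 (144 left).
Aug has 31 days: +23 → Sep 1, 1839 (121 left).
Sep has 30 days: +30 → Oct 1, 1839 (91 left).
Oct has 31 days: +31 → Nov 1, 1839 (60 left).
Nov has 30 days: +30 → Dec 1, 1839 (30 left).
+30 → Dec 31, 1839.

December 31, 1839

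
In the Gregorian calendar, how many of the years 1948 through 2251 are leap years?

74

Multiples of 4 in [1948,2251]: 76.
Of those, multiples of 100: 3 (not leap unless ÷400).
Multiples of 400: 1.
Leap years = 76 − 3 + 1 = 74.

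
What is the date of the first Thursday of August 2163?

August 4, 2163

August 1, 2163 is a Monday.
The first Thursday is therefore August 4 (3 days later).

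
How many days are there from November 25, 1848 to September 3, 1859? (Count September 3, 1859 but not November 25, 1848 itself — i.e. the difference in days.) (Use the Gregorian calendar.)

Nov 25, 1848 → Nov 25, 1849: 365 days.
Nov 25, 1849 → Nov 25, 1850: 365 days.
Nov 25, 1850 → Nov 25, 1851: 365 days.
Nov 25, 1851 → Nov 25, 1852: 366 days (Feb 29, 1852 is in that span).
Nov 25, 1852 → Nov 25, 1853: 365 days.
Nov 25, 1853 → Nov 25, 1854: 365 days.
Nov 25, 1854 → Nov 25, 1855: 365 days.
Nov 25, 1855 → Nov 25, 1856: 366 days (Feb 29, 1856 is in that span).
Nov 25, 1856 → Nov 25, 1857: 365 days.
Nov 25, 1857 → Nov 25, 1858: 365 days.
Nov 25, 1858 → Dec 25, 1858: 30 days (November has 30).
Dec 25, 1858 → Jan 25, 1859: 31 days (December has 31).
Jan 25, 1859 → Feb 25, 1859: 31 days (January has 31).
Feb 25, 1859 → Mar 25, 1859: 28 days (February has 28).
Mar 25, 1859 → Apr 25, 1859: 31 days (March has 31).
Apr 25, 1859 → May 25, 1859: 30 days (April has 30).
May 25, 1859 → Jun 25, 1859: 31 days (May has 31).
Jun 25, 1859 → Jul 25, 1859: 30 days (June has 30).
Jul 25, 1859 → Aug 25, 1859: 31 days (July has 31).
Aug 25, 1859 → Sep 3, 1859: 9 days.
Total: 3934 days.

3934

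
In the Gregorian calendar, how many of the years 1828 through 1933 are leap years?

26

Multiples of 4 in [1828,1933]: 27.
Of those, multiples of 100: 1 (not leap unless ÷400).
Multiples of 400: 0.
Leap years = 27 − 1 + 0 = 26.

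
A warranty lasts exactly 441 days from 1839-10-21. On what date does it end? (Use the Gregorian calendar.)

+366 (one year; includes Feb 29, 1840) → Oct 21, 1840 (75 left).
Oct has 31 days: +11 → Nov 1, 1840 (64 left).
Nov has 30 days: +30 → Dec 1, 1840 (34 left).
Dec has 31 days: +31 → Jan 1, 1841 (3 left).
+3 → Jan 4, 1841.

January 4, 1841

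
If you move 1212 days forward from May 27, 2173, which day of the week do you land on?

Friday

First find the weekday of May 27, 2173. Doomsday rule: the anchor day for the 2100s is Sunday. For year 73: 73÷12 = 6 r 1, and 1÷4 = 0, so 6+1+0 = 7.
Sunday + 7 ≡ Sunday — that's 2173's doomsday.
In May the doomsday date is May 9.
May 27 is 18 days after May 9; 18 mod 7 = 4, so Sunday + 4 = Thursday.
1212 mod 7 = 1, so 1212 days after a Thursday is Thursday + 1 = Friday.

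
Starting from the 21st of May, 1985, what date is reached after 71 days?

July 31, 1985

May has 31 days: +11 → Jun 1, 1985 (60 left).
Jun has 30 days: +30 → Jul 1, 1985 (30 left).
+30 → Jul 31, 1985.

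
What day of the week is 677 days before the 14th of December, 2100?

First find the weekday of Dec 14, 2100. Doomsday rule: the anchor day for the 2100s is Sunday. For year 00: 0÷12 = 0 r 0, and 0÷4 = 0, so 0+0+0 = 0.
Sunday + 0 ≡ Sunday — that's 2100's doomsday.
In December the doomsday date is Dec 12.
Dec 14 is 2 days after Dec 12; 2 mod 7 = 2, so Sunday + 2 = Tuesday.
677 mod 7 = 5, so 677 days before a Tuesday is Tuesday − 5 = Thursday.

Thursday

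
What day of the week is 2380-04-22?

Tuesday

Doomsday rule: the anchor day for the 2300s is Wednesday. For year 80: 80÷12 = 6 r 8, and 8÷4 = 2, so 6+8+2 = 16.
Wednesday + 16 ≡ Friday — that's 2380's doomsday.
In April the doomsday date is Apr 4.
Apr 22 is 18 days after Apr 4; 18 mod 7 = 4, so Friday + 4 = Tuesday.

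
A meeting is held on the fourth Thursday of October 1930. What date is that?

October 23, 1930

October 1, 1930 is a Wednesday.
The first Thursday is therefore October 2 (1 days later).
The fourth Thursday is 2 + 3×7 = October 23.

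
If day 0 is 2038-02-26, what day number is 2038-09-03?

189

Feb 26, 2038 → Mar 26, 2038: 28 days (February has 28).
Mar 26, 2038 → Apr 26, 2038: 31 days (March has 31).
Apr 26, 2038 → May 26, 2038: 30 days (April has 30).
May 26, 2038 → Jun 26, 2038: 31 days (May has 31).
Jun 26, 2038 → Jul 26, 2038: 30 days (June has 30).
Jul 26, 2038 → Aug 26, 2038: 31 days (July has 31).
Aug 26, 2038 → Sep 3, 2038: 8 days.
Total: 189 days.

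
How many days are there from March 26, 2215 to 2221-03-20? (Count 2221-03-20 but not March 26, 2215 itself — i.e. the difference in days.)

2186

Mar 26, 2215 → Mar 26, 2216: 366 days (Feb 29, 2216 is in that span).
Mar 26, 2216 → Mar 26, 2217: 365 days.
Mar 26, 2217 → Mar 26, 2218: 365 days.
Mar 26, 2218 → Mar 26, 2219: 365 days.
Mar 26, 2219 → Mar 26, 2220: 366 days (Feb 29, 2220 is in that span).
Mar 26, 2220 → Apr 26, 2220: 31 days (March has 31).
Apr 26, 2220 → May 26, 2220: 30 days (April has 30).
May 26, 2220 → Jun 26, 2220: 31 days (May has 31).
Jun 26, 2220 → Jul 26, 2220: 30 days (June has 30).
Jul 26, 2220 → Aug 26, 2220: 31 days (July has 31).
Aug 26, 2220 → Sep 26, 2220: 31 days (August has 31).
Sep 26, 2220 → Oct 26, 2220: 30 days (September has 30).
Oct 26, 2220 → Nov 26, 2220: 31 days (October has 31).
Nov 26, 2220 → Dec 26, 2220: 30 days (November has 30).
Dec 26, 2220 → Jan 26, 2221: 31 days (December has 31).
Jan 26, 2221 → Feb 26, 2221: 31 days (January has 31).
Feb 26, 2221 → Mar 20, 2221: 22 days.
Total: 2186 days.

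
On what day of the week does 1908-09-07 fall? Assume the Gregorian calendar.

Monday

Doomsday rule: the anchor day for the 1900s is Wednesday. For year 08: 8÷12 = 0 r 8, and 8÷4 = 2, so 0+8+2 = 10.
Wednesday + 10 ≡ Saturday — that's 1908's doomsday.
In September the doomsday date is Sep 5.
Sep 7 is 2 days after Sep 5; 2 mod 7 = 2, so Saturday + 2 = Monday.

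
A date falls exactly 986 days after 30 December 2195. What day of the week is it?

First find the weekday of Dec 30, 2195. Doomsday rule: the anchor day for the 2100s is Sunday. For year 95: 95÷12 = 7 r 11, and 11÷4 = 2, so 7+11+2 = 20.
Sunday + 20 ≡ Saturday — that's 2195's doomsday.
In December the doomsday date is Dec 12.
Dec 30 is 18 days after Dec 12; 18 mod 7 = 4, so Saturday + 4 = Wednesday.
986 mod 7 = 6, so 986 days after a Wednesday is Wednesday + 6 = Tuesday.

Tuesday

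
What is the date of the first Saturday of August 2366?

August 6, 2366

August 1, 2366 is a Monday.
The first Saturday is therefore August 6 (5 days later).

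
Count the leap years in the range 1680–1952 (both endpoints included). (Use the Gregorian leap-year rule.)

Multiples of 4 in [1680,1952]: 69.
Of those, multiples of 100: 3 (not leap unless ÷400).
Multiples of 400: 0.
Leap years = 69 − 3 + 0 = 66.

66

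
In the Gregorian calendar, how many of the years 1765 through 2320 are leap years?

134

Multiples of 4 in [1765,2320]: 139.
Of those, multiples of 100: 6 (not leap unless ÷400).
Multiples of 400: 1.
Leap years = 139 − 6 + 1 = 134.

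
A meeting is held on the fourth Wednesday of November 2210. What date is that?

November 28, 2210

November 1, 2210 is a Thursday.
The first Wednesday is therefore November 7 (6 days later).
The fourth Wednesday is 7 + 3×7 = November 28.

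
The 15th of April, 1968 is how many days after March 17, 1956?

Mar 17, 1956 → Mar 17, 1957: 365 days.
Mar 17, 1957 → Mar 17, 1958: 365 days.
Mar 17, 1958 → Mar 17, 1959: 365 days.
Mar 17, 1959 → Mar 17, 1960: 366 days (Feb 29, 1960 is in that span).
Mar 17, 1960 → Mar 17, 1961: 365 days.
Mar 17, 1961 → Mar 17, 1962: 365 days.
Mar 17, 1962 → Mar 17, 1963: 365 days.
Mar 17, 1963 → Mar 17, 1964: 366 days (Feb 29, 1964 is in that span).
Mar 17, 1964 → Mar 17, 1965: 365 days.
Mar 17, 1965 → Mar 17, 1966: 365 days.
Mar 17, 1966 → Mar 17, 1967: 365 days.
Mar 17, 1967 → Apr 17, 1967: 31 days (March has 31).
Apr 17, 1967 → May 17, 1967: 30 days (April has 30).
May 17, 1967 → Jun 17, 1967: 31 days (May has 31).
Jun 17, 1967 → Jul 17, 1967: 30 days (June has 30).
Jul 17, 1967 → Aug 17, 1967: 31 days (July has 31).
Aug 17, 1967 → Sep 17, 1967: 31 days (August has 31).
Sep 17, 1967 → Oct 17, 1967: 30 days (September has 30).
Oct 17, 1967 → Nov 17, 1967: 31 days (October has 31).
Nov 17, 1967 → Dec 17, 1967: 30 days (November has 30).
Dec 17, 1967 → Jan 17, 1968: 31 days (December has 31).
Jan 17, 1968 → Feb 17, 1968: 31 days (January has 31).
Feb 17, 1968 → Mar 17, 1968: 29 days (February has 29).
Mar 17, 1968 → Apr 15, 1968: 29 days.
Total: 4412 days.

4412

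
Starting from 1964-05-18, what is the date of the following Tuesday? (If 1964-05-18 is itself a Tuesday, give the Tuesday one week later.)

May 19, 1964

May 18, 1964 is a Monday.
From Monday to the next Tuesday is 1 day.
May 18, 1964 + 1 = May 19, 1964.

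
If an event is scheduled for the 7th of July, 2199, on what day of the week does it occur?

Doomsday rule: the anchor day for the 2100s is Sunday. For year 99: 99÷12 = 8 r 3, and 3÷4 = 0, so 8+3+0 = 11.
Sunday + 11 ≡ Thursday — that's 2199's doomsday.
In July the doomsday date is Jul 11.
Jul 7 is 4 days before Jul 11; 4 mod 7 = 4, so Thursday − 4 = Sunday.

Sunday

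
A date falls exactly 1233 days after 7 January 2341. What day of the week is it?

Jan 7, 2341 is a Tuesday.
1233 mod 7 = 1, so 1233 days after a Tuesday is Tuesday + 1 = Wednesday.

Wednesday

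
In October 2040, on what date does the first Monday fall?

October 1, 2040 is a Monday.
The first Monday is therefore October 1 (same day).

October 1, 2040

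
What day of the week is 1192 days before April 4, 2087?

Wednesday

First find the weekday of Apr 4, 2087. Doomsday rule: the anchor day for the 2000s is Tuesday. For year 87: 87÷12 = 7 r 3, and 3÷4 = 0, so 7+3+0 = 10.
Tuesday + 10 ≡ Friday — that's 2087's doomsday.
In April the doomsday date is Apr 4.
Apr 4 is the doomsday itself: Friday.
1192 mod 7 = 2, so 1192 days before a Friday is Friday − 2 = Wednesday.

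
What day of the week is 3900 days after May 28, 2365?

Saturday

May 28, 2365 is a Friday.
3900 mod 7 = 1, so 3900 days after a Friday is Friday + 1 = Saturday.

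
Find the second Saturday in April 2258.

April 10, 2258

April 1, 2258 is a Thursday.
The first Saturday is therefore April 3 (2 days later).
The second Saturday is 3 + 1×7 = April 10.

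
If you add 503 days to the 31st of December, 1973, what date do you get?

May 18, 1975

+365 (one year) → Dec 31, 1974 (138 left).
Dec has 31 days: +1 → Jan 1, 1975 (137 left).
Jan has 31 days: +31 → Feb 1, 1975 (106 left).
Feb has 28 days: +28 → Mar 1, 1975 (78 left).
Mar has 31 days: +31 → Apr 1, 1975 (47 left).
Apr has 30 days: +30 → May 1, 1975 (17 left).
+17 → May 18, 1975.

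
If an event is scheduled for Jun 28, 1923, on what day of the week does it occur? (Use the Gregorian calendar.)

Doomsday rule: the anchor day for the 1900s is Wednesday. For year 23: 23÷12 = 1 r 11, and 11÷4 = 2, so 1+11+2 = 14.
Wednesday + 14 ≡ Wednesday — that's 1923's doomsday.
In June the doomsday date is Jun 6.
Jun 28 is 22 days after Jun 6; 22 mod 7 = 1, so Wednesday + 1 = Thursday.

Thursday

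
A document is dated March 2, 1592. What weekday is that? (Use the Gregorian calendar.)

Monday

Doomsday rule: the anchor day for the 1500s is Wednesday. For year 92: 92÷12 = 7 r 8, and 8÷4 = 2, so 7+8+2 = 17.
Wednesday + 17 ≡ Saturday — that's 1592's doomsday.
In March the doomsday date is Mar 14.
Mar 2 is 12 days before Mar 14; 12 mod 7 = 5, so Saturday − 5 = Monday.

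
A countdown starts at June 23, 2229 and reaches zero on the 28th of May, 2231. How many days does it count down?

704

Jun 23, 2229 → Jun 23, 2230: 365 days.
Jun 23, 2230 → Jul 23, 2230: 30 days (June has 30).
Jul 23, 2230 → Aug 23, 2230: 31 days (July has 31).
Aug 23, 2230 → Sep 23, 2230: 31 days (August has 31).
Sep 23, 2230 → Oct 23, 2230: 30 days (September has 30).
Oct 23, 2230 → Nov 23, 2230: 31 days (October has 31).
Nov 23, 2230 → Dec 23, 2230: 30 days (November has 30).
Dec 23, 2230 → Jan 23, 2231: 31 days (December has 31).
Jan 23, 2231 → Feb 23, 2231: 31 days (January has 31).
Feb 23, 2231 → Mar 23, 2231: 28 days (February has 28).
Mar 23, 2231 → Apr 23, 2231: 31 days (March has 31).
Apr 23, 2231 → May 23, 2231: 30 days (April has 30).
May 23, 2231 → May 28, 2231: 5 days.
Total: 704 days.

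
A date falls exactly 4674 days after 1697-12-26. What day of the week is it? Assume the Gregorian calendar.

Tuesday

First find the weekday of Dec 26, 1697. Doomsday rule: the anchor day for the 1600s is Tuesday. For year 97: 97÷12 = 8 r 1, and 1÷4 = 0, so 8+1+0 = 9.
Tuesday + 9 ≡ Thursday — that's 1697's doomsday.
In December the doomsday date is Dec 12.
Dec 26 is 14 days after Dec 12; 14 mod 7 = 0, so Thursday + 0 = Thursday.
4674 mod 7 = 5, so 4674 days after a Thursday is Thursday + 5 = Tuesday.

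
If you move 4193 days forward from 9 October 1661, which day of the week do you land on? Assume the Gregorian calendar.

Sunday

Oct 9, 1661 is a Sunday.
4193 mod 7 = 0, so 4193 days after a Sunday is Sunday + 0 = Sunday.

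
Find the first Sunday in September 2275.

September 5, 2275

September 1, 2275 is a Wednesday.
The first Sunday is therefore September 5 (4 days later).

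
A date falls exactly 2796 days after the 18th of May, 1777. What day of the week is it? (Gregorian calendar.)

First find the weekday of May 18, 1777. Doomsday rule: the anchor day for the 1700s is Sunday. For year 77: 77÷12 = 6 r 5, and 5÷4 = 1, so 6+5+1 = 12.
Sunday + 12 ≡ Friday — that's 1777's doomsday.
In May the doomsday date is May 9.
May 18 is 9 days after May 9; 9 mod 7 = 2, so Friday + 2 = Sunday.
2796 mod 7 = 3, so 2796 days after a Sunday is Sunday + 3 = Wednesday.

Wednesday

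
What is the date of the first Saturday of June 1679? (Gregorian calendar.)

June 1, 1679 is a Thursday.
The first Saturday is therefore June 3 (2 days later).

June 3, 1679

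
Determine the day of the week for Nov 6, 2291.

Friday

Doomsday rule: the anchor day for the 2200s is Friday. For year 91: 91÷12 = 7 r 7, and 7÷4 = 1, so 7+7+1 = 15.
Friday + 15 ≡ Saturday — that's 2291's doomsday.
In November the doomsday date is Nov 7.
Nov 6 is 1 day before Nov 7; 1 mod 7 = 1, so Saturday − 1 = Friday.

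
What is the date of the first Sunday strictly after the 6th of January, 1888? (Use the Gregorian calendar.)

Jan 6, 1888 is a Friday.
From Friday to the next Sunday is 2 days.
Jan 6, 1888 + 2 = Jan 8, 1888.

January 8, 1888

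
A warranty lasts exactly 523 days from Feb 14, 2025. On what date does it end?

+365 (one year) → Feb 14, 2026 (158 left).
Feb has 28 days: +15 → Mar 1, 2026 (143 left).
Mar has 31 days: +31 → Apr 1, 2026 (112 left).
Apr has 30 days: +30 → May 1, 2026 (82 left).
May has 31 days: +31 → Jun 1, 2026 (51 left).
Jun has 30 days: +30 → Jul 1, 2026 (21 left).
+21 → Jul 22, 2026.

July 22, 2026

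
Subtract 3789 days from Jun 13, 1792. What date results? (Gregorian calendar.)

January 28, 1782

−366 (one year; includes Feb 29, 1792) → Jun 13, 1791 (3423 left).
−365 (one year) → Jun 13, 1790 (3058 left).
−365 (one year) → Jun 13, 1789 (2693 left).
−365 (one year) → Jun 13, 1788 (2328 left).
−366 (one year; includes Feb 29, 1788) → Jun 13, 1787 (1962 left).
−365 (one year) → Jun 13, 1786 (1597 left).
−365 (one year) → Jun 13, 1785 (1232 left).
−365 (one year) → Jun 13, 1784 (867 left).
−366 (one year; includes Feb 29, 1784) → Jun 13, 1783 (501 left).
−365 (one year) → Jun 13, 1782 (136 left).
−13 → May 31, 1782 (end of May, 31 days; 123 left).
−31 → Apr 30, 1782 (end of Apr, 30 days; 92 left).
−30 → Mar 31, 1782 (end of Mar, 31 days; 62 left).
−31 → Feb 28, 1782 (end of Feb, 28 days; 31 left).
−28 → Jan 31, 1782 (end of Jan, 31 days; 3 left).
−3 → Jan 28, 1782.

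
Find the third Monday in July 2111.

July 20, 2111

July 1, 2111 is a Wednesday.
The first Monday is therefore July 6 (5 days later).
The third Monday is 6 + 2×7 = July 20.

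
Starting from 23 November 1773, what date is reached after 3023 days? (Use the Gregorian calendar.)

+365 (one year) → Nov 23, 1774 (2658 left).
+365 (one year) → Nov 23, 1775 (2293 left).
+366 (one year; includes Feb 29, 1776) → Nov 23, 1776 (1927 left).
+365 (one year) → Nov 23, 1777 (1562 left).
+365 (one year) → Nov 23, 1778 (1197 left).
+365 (one year) → Nov 23, 1779 (832 left).
+366 (one year; includes Feb 29, 1780) → Nov 23, 1780 (466 left).
+365 (one year) → Nov 23, 1781 (101 left).
Nov has 30 days: +8 → Dec 1, 1781 (93 left).
Dec has 31 days: +31 → Jan 1, 1782 (62 left).
Jan has 31 days: +31 → Feb 1, 1782 (31 left).
Feb has 28 days: +28 → Mar 1, 1782 (3 left).
+3 → Mar 4, 1782.

March 4, 1782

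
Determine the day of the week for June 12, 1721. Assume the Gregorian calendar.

Thursday

Doomsday rule: the anchor day for the 1700s is Sunday. For year 21: 21÷12 = 1 r 9, and 9÷4 = 2, so 1+9+2 = 12.
Sunday + 12 ≡ Friday — that's 1721's doomsday.
In June the doomsday date is Jun 6.
Jun 12 is 6 days after Jun 6; 6 mod 7 = 6, so Friday + 6 = Thursday.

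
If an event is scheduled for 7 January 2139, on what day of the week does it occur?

Wednesday

Doomsday rule: the anchor day for the 2100s is Sunday. For year 39: 39÷12 = 3 r 3, and 3÷4 = 0, so 3+3+0 = 6.
Sunday + 6 ≡ Saturday — that's 2139's doomsday.
In January the doomsday date is Jan 3 (2139 is not a leap year).
Jan 7 is 4 days after Jan 3; 4 mod 7 = 4, so Saturday + 4 = Wednesday.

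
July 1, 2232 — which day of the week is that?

Doomsday rule: the anchor day for the 2200s is Friday. For year 32: 32÷12 = 2 r 8, and 8÷4 = 2, so 2+8+2 = 12.
Friday + 12 ≡ Wednesday — that's 2232's doomsday.
In July the doomsday date is Jul 11.
Jul 1 is 10 days before Jul 11; 10 mod 7 = 3, so Wednesday − 3 = Sunday.

Sunday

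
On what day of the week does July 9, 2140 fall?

Saturday

Doomsday rule: the anchor day for the 2100s is Sunday. For year 40: 40÷12 = 3 r 4, and 4÷4 = 1, so 3+4+1 = 8.
Sunday + 8 ≡ Monday — that's 2140's doomsday.
In July the doomsday date is Jul 11.
Jul 9 is 2 days before Jul 11; 2 mod 7 = 2, so Monday − 2 = Saturday.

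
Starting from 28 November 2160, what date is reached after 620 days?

August 10, 2162

+365 (one year) → Nov 28, 2161 (255 left).
Nov has 30 days: +3 → Dec 1, 2161 (252 left).
Dec has 31 days: +31 → Jan 1, 2162 (221 left).
Jan has 31 days: +31 → Feb 1, 2162 (190 left).
Feb has 28 days: +28 → Mar 1, 2162 (162 left).
Mar has 31 days: +31 → Apr 1, 2162 (131 left).
Apr has 30 days: +30 → May 1, 2162 (101 left).
May has 31 days: +31 → Jun 1, 2162 (70 left).
Jun has 30 days: +30 → Jul 1, 2162 (40 left).
Jul has 31 days: +31 → Aug 1, 2162 (9 left).
+9 → Aug 10, 2162.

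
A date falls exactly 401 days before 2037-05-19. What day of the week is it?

Sunday

First find the weekday of May 19, 2037. Doomsday rule: the anchor day for the 2000s is Tuesday. For year 37: 37÷12 = 3 r 1, and 1÷4 = 0, so 3+1+0 = 4.
Tuesday + 4 ≡ Saturday — that's 2037's doomsday.
In May the doomsday date is May 9.
May 19 is 10 days after May 9; 10 mod 7 = 3, so Saturday + 3 = Tuesday.
401 mod 7 = 2, so 401 days before a Tuesday is Tuesday − 2 = Sunday.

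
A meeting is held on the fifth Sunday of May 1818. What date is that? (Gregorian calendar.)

May 1, 1818 is a Friday.
The first Sunday is therefore May 3 (2 days later).
The fifth Sunday is 3 + 4×7 = May 31.

May 31, 1818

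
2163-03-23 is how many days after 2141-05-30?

May 30, 2141 → May 30, 2142: 365 days.
May 30, 2142 → May 30, 2143: 365 days.
May 30, 2143 → May 30, 2144: 366 days (Feb 29, 2144 is in that span).
May 30, 2144 → May 30, 2145: 365 days.
May 30, 2145 → May 30, 2146: 365 days.
May 30, 2146 → May 30, 2147: 365 days.
May 30, 2147 → May 30, 2148: 366 days (Feb 29, 2148 is in that span).
May 30, 2148 → May 30, 2149: 365 days.
May 30, 2149 → May 30, 2150: 365 days.
May 30, 2150 → May 30, 2151: 365 days.
May 30, 2151 → May 30, 2152: 366 days (Feb 29, 2152 is in that span).
May 30, 2152 → May 30, 2153: 365 days.
May 30, 2153 → May 30, 2154: 365 days.
May 30, 2154 → May 30, 2155: 365 days.
May 30, 2155 → May 30, 2156: 366 days (Feb 29, 2156 is in that span).
May 30, 2156 → May 30, 2157: 365 days.
May 30, 2157 → May 30, 2158: 365 days.
May 30, 2158 → May 30, 2159: 365 days.
May 30, 2159 → May 30, 2160: 366 days (Feb 29, 2160 is in that span).
May 30, 2160 → May 30, 2161: 365 days.
May 30, 2161 → May 30, 2162: 365 days.
May 30, 2162 → Jun 30, 2162: 31 days (May has 31).
Jun 30, 2162 → Jul 30, 2162: 30 days (June has 30).
Jul 30, 2162 → Aug 30, 2162: 31 days (July has 31).
Aug 30, 2162 → Sep 30, 2162: 31 days (August has 31).
Sep 30, 2162 → Oct 30, 2162: 30 days (September has 30).
Oct 30, 2162 → Nov 30, 2162: 31 days (October has 31).
Nov 30, 2162 → Dec 30, 2162: 30 days (November has 30).
Dec 30, 2162 → Jan 30, 2163: 31 days (December has 31).
Jan 30, 2163 → Feb 28, 2163: 29 days (January has 31).
Feb 28, 2163 → Mar 23, 2163: 23 days.
Total: 7967 days.

7967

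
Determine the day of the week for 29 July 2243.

Doomsday rule: the anchor day for the 2200s is Friday. For year 43: 43÷12 = 3 r 7, and 7÷4 = 1, so 3+7+1 = 11.
Friday + 11 ≡ Tuesday — that's 2243's doomsday.
In July the doomsday date is Jul 11.
Jul 29 is 18 days after Jul 11; 18 mod 7 = 4, so Tuesday + 4 = Saturday.

Saturday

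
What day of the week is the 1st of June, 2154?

Saturday

Doomsday rule: the anchor day for the 2100s is Sunday. For year 54: 54÷12 = 4 r 6, and 6÷4 = 1, so 4+6+1 = 11.
Sunday + 11 ≡ Thursday — that's 2154's doomsday.
In June the doomsday date is Jun 6.
Jun 1 is 5 days before Jun 6; 5 mod 7 = 5, so Thursday − 5 = Saturday.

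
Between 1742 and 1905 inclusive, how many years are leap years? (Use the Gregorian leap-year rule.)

39

Multiples of 4 in [1742,1905]: 41.
Of those, multiples of 100: 2 (not leap unless ÷400).
Multiples of 400: 0.
Leap years = 41 − 2 + 0 = 39.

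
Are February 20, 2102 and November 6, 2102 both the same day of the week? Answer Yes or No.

Yes

From Feb 20, 2102 to Nov 6, 2102 is 259 days.
259 mod 7 = 0, so they are the same weekday.
(Feb 20, 2102 is a Monday; Nov 6, 2102 is a Monday.)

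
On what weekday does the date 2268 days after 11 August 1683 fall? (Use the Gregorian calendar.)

Wednesday

Aug 11, 1683 is a Wednesday.
2268 mod 7 = 0, so 2268 days after a Wednesday is Wednesday + 0 = Wednesday.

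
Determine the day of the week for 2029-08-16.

January 1, 2029 is a Monday.
Jan 1, 2029 → Feb 1, 2029: 31 days (January has 31).
Feb 1, 2029 → Mar 1, 2029: 28 days (February has 28).
Mar 1, 2029 → Apr 1, 2029: 31 days (March has 31).
Apr 1, 2029 → May 1, 2029: 30 days (April has 30).
May 1, 2029 → Jun 1, 2029: 31 days (May has 31).
Jun 1, 2029 → Jul 1, 2029: 30 days (June has 30).
Jul 1, 2029 → Aug 1, 2029: 31 days (July has 31).
Aug 1, 2029 → Aug 16, 2029: 15 days.
Total: 227 days.
227 mod 7 = 3, so Monday + 3 = Thursday.

Thursday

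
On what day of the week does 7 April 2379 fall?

Doomsday rule: the anchor day for the 2300s is Wednesday. For year 79: 79÷12 = 6 r 7, and 7÷4 = 1, so 6+7+1 = 14.
Wednesday + 14 ≡ Wednesday — that's 2379's doomsday.
In April the doomsday date is Apr 4.
Apr 7 is 3 days after Apr 4; 3 mod 7 = 3, so Wednesday + 3 = Saturday.

Saturday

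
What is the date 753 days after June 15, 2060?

July 8, 2062

+365 (one year) → Jun 15, 2061 (388 left).
Jun has 30 days: +16 → Jul 1, 2061 (372 left).
Jul has 31 days: +31 → Aug 1, 2061 (341 left).
Aug has 31 days: +31 → Sep 1, 2061 (310 left).
Sep has 30 days: +30 → Oct 1, 2061 (280 left).
Oct has 31 days: +31 → Nov 1, 2061 (249 left).
Nov has 30 days: +30 → Dec 1, 2061 (219 left).
Dec has 31 days: +31 → Jan 1, 2062 (188 left).
Jan has 31 days: +31 → Feb 1, 2062 (157 left).
Feb has 28 days: +28 → Mar 1, 2062 (129 left).
Mar has 31 days: +31 → Apr 1, 2062 (98 left).
Apr has 30 days: +30 → May 1, 2062 (68 left).
May has 31 days: +31 → Jun 1, 2062 (37 left).
Jun has 30 days: +30 → Jul 1, 2062 (7 left).
+7 → Jul 8, 2062.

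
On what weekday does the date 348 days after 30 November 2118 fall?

Nov 30, 2118 is a Wednesday.
348 mod 7 = 5, so 348 days after a Wednesday is Wednesday + 5 = Monday.

Monday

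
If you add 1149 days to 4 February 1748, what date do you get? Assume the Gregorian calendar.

+366 (one year; includes Feb 29, 1748) → Feb 4, 1749 (783 left).
+365 (one year) → Feb 4, 1750 (418 left).
+365 (one year) → Feb 4, 1751 (53 left).
Feb has 28 days: +25 → Mar 1, 1751 (28 left).
+28 → Mar 29, 1751.

March 29, 1751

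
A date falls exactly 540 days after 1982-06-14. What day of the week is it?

First find the weekday of Jun 14, 1982. Doomsday rule: the anchor day for the 1900s is Wednesday. For year 82: 82÷12 = 6 r 10, and 10÷4 = 2, so 6+10+2 = 18.
Wednesday + 18 ≡ Sunday — that's 1982's doomsday.
In June the doomsday date is Jun 6.
Jun 14 is 8 days after Jun 6; 8 mod 7 = 1, so Sunday + 1 = Monday.
540 mod 7 = 1, so 540 days after a Monday is Monday + 1 = Tuesday.

Tuesday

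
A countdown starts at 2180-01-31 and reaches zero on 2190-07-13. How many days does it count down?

Jan 31, 2180 → Jan 31, 2181: 366 days (Feb 29, 2180 is in that span).
Jan 31, 2181 → Jan 31, 2182: 365 days.
Jan 31, 2182 → Jan 31, 2183: 365 days.
Jan 31, 2183 → Jan 31, 2184: 365 days.
Jan 31, 2184 → Jan 31, 2185: 366 days (Feb 29, 2184 is in that span).
Jan 31, 2185 → Jan 31, 2186: 365 days.
Jan 31, 2186 → Jan 31, 2187: 365 days.
Jan 31, 2187 → Jan 31, 2188: 365 days.
Jan 31, 2188 → Jan 31, 2189: 366 days (Feb 29, 2188 is in that span).
Jan 31, 2189 → Jan 31, 2190: 365 days.
Jan 31, 2190 → Feb 28, 2190: 28 days (January has 31).
Feb 28, 2190 → Mar 28, 2190: 28 days (February has 28).
Mar 28, 2190 → Apr 28, 2190: 31 days (March has 31).
Apr 28, 2190 → May 28, 2190: 30 days (April has 30).
May 28, 2190 → Jun 28, 2190: 31 days (May has 31).
Jun 28, 2190 → Jul 13, 2190: 15 days.
Total: 3816 days.

3816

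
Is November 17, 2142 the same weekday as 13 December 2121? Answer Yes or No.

From Dec 13, 2121 to Nov 17, 2142 is 7644 days.
7644 mod 7 = 0, so they are the same weekday.
(Dec 13, 2121 is a Saturday; Nov 17, 2142 is a Saturday.)

Yes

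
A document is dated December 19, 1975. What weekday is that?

Friday

Doomsday rule: the anchor day for the 1900s is Wednesday. For year 75: 75÷12 = 6 r 3, and 3÷4 = 0, so 6+3+0 = 9.
Wednesday + 9 ≡ Friday — that's 1975's doomsday.
In December the doomsday date is Dec 12.
Dec 19 is 7 days after Dec 12; 7 mod 7 = 0, so Friday + 0 = Friday.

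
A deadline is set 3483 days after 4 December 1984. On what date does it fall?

June 18, 1994

+365 (one year) → Dec 4, 1985 (3118 left).
+365 (one year) → Dec 4, 1986 (2753 left).
+365 (one year) → Dec 4, 1987 (2388 left).
+366 (one year; includes Feb 29, 1988) → Dec 4, 1988 (2022 left).
+365 (one year) → Dec 4, 1989 (1657 left).
+365 (one year) → Dec 4, 1990 (1292 left).
+365 (one year) → Dec 4, 1991 (927 left).
+366 (one year; includes Feb 29, 1992) → Dec 4, 1992 (561 left).
+365 (one year) → Dec 4, 1993 (196 left).
Dec has 31 days: +28 → Jan 1, 1994 (168 left).
Jan has 31 days: +31 → Feb 1, 1994 (137 left).
Feb has 28 days: +28 → Mar 1, 1994 (109 left).
Mar has 31 days: +31 → Apr 1, 1994 (78 left).
Apr has 30 days: +30 → May 1, 1994 (48 left).
May has 31 days: +31 → Jun 1, 1994 (17 left).
+17 → Jun 18, 1994.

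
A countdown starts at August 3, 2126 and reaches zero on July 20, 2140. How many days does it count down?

Aug 3, 2126 → Aug 3, 2127: 365 days.
Aug 3, 2127 → Aug 3, 2128: 366 days (Feb 29, 2128 is in that span).
Aug 3, 2128 → Aug 3, 2129: 365 days.
Aug 3, 2129 → Aug 3, 2130: 365 days.
Aug 3, 2130 → Aug 3, 2131: 365 days.
Aug 3, 2131 → Aug 3, 2132: 366 days (Feb 29, 2132 is in that span).
Aug 3, 2132 → Aug 3, 2133: 365 days.
Aug 3, 2133 → Aug 3, 2134: 365 days.
Aug 3, 2134 → Aug 3, 2135: 365 days.
Aug 3, 2135 → Aug 3, 2136: 366 days (Feb 29, 2136 is in that span).
Aug 3, 2136 → Aug 3, 2137: 365 days.
Aug 3, 2137 → Aug 3, 2138: 365 days.
Aug 3, 2138 → Aug 3, 2139: 365 days.
Aug 3, 2139 → Sep 3, 2139: 31 days (August has 31).
Sep 3, 2139 → Oct 3, 2139: 30 days (September has 30).
Oct 3, 2139 → Nov 3, 2139: 31 days (October has 31).
Nov 3, 2139 → Dec 3, 2139: 30 days (November has 30).
Dec 3, 2139 → Jan 3, 2140: 31 days (December has 31).
Jan 3, 2140 → Feb 3, 2140: 31 days (January has 31).
Feb 3, 2140 → Mar 3, 2140: 29 days (February has 29).
Mar 3, 2140 → Apr 3, 2140: 31 days (March has 31).
Apr 3, 2140 → May 3, 2140: 30 days (April has 30).
May 3, 2140 → Jun 3, 2140: 31 days (May has 31).
Jun 3, 2140 → Jul 3, 2140: 30 days (June has 30).
Jul 3, 2140 → Jul 20, 2140: 17 days.
Total: 5100 days.

5100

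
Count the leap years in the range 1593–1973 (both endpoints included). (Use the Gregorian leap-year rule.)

Multiples of 4 in [1593,1973]: 95.
Of those, multiples of 100: 4 (not leap unless ÷400).
Multiples of 400: 1.
Leap years = 95 − 4 + 1 = 92.

92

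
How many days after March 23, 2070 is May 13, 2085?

Mar 23, 2070 → Mar 23, 2071: 365 days.
Mar 23, 2071 → Mar 23, 2072: 366 days (Feb 29, 2072 is in that span).
Mar 23, 2072 → Mar 23, 2073: 365 days.
Mar 23, 2073 → Mar 23, 2074: 365 days.
Mar 23, 2074 → Mar 23, 2075: 365 days.
Mar 23, 2075 → Mar 23, 2076: 366 days (Feb 29, 2076 is in that span).
Mar 23, 2076 → Mar 23, 2077: 365 days.
Mar 23, 2077 → Mar 23, 2078: 365 days.
Mar 23, 2078 → Mar 23, 2079: 365 days.
Mar 23, 2079 → Mar 23, 2080: 366 days (Feb 29, 2080 is in that span).
Mar 23, 2080 → Mar 23, 2081: 365 days.
Mar 23, 2081 → Mar 23, 2082: 365 days.
Mar 23, 2082 → Mar 23, 2083: 365 days.
Mar 23, 2083 → Mar 23, 2084: 366 days (Feb 29, 2084 is in that span).
Mar 23, 2084 → Mar 23, 2085: 365 days.
Mar 23, 2085 → Apr 23, 2085: 31 days (March has 31).
Apr 23, 2085 → May 13, 2085: 20 days.
Total: 5530 days.

5530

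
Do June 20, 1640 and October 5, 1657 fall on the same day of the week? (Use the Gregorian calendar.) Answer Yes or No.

No

From Jun 20, 1640 to Oct 5, 1657 is 6316 days.
6316 mod 7 = 2, so they are different weekdays.
(Jun 20, 1640 is a Wednesday; Oct 5, 1657 is a Friday.)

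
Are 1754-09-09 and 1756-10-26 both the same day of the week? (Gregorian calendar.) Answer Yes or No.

No

From Sep 9, 1754 to Oct 26, 1756 is 778 days.
778 mod 7 = 1, so they are different weekdays.
(Sep 9, 1754 is a Monday; Oct 26, 1756 is a Tuesday.)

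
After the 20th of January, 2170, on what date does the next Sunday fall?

January 21, 2170

Jan 20, 2170 is a Saturday.
From Saturday to the next Sunday is 1 day.
Jan 20, 2170 + 1 = Jan 21, 2170.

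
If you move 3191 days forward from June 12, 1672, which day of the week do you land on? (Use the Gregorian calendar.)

Saturday

First find the weekday of Jun 12, 1672. Doomsday rule: the anchor day for the 1600s is Tuesday. For year 72: 72÷12 = 6 r 0, and 0÷4 = 0, so 6+0+0 = 6.
Tuesday + 6 ≡ Monday — that's 1672's doomsday.
In June the doomsday date is Jun 6.
Jun 12 is 6 days after Jun 6; 6 mod 7 = 6, so Monday + 6 = Sunday.
3191 mod 7 = 6, so 3191 days after a Sunday is Sunday + 6 = Saturday.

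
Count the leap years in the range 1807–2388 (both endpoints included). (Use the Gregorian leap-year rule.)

Multiples of 4 in [1807,2388]: 146.
Of those, multiples of 100: 5 (not leap unless ÷400).
Multiples of 400: 1.
Leap years = 146 − 5 + 1 = 142.

142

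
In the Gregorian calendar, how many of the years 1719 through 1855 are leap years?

33

Multiples of 4 in [1719,1855]: 34.
Of those, multiples of 100: 1 (not leap unless ÷400).
Multiples of 400: 0.
Leap years = 34 − 1 + 0 = 33.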